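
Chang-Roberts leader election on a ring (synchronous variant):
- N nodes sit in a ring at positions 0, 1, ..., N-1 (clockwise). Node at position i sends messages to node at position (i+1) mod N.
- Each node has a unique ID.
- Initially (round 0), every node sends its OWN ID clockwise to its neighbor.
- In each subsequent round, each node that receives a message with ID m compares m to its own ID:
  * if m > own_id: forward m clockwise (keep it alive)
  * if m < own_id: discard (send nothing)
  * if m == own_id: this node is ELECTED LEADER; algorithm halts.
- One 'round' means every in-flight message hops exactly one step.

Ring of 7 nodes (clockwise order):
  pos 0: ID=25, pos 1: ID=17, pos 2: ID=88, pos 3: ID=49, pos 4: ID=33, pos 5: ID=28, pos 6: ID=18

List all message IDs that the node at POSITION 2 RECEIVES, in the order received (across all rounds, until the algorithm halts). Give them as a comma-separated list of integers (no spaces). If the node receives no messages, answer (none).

Round 1: pos1(id17) recv 25: fwd; pos2(id88) recv 17: drop; pos3(id49) recv 88: fwd; pos4(id33) recv 49: fwd; pos5(id28) recv 33: fwd; pos6(id18) recv 28: fwd; pos0(id25) recv 18: drop
Round 2: pos2(id88) recv 25: drop; pos4(id33) recv 88: fwd; pos5(id28) recv 49: fwd; pos6(id18) recv 33: fwd; pos0(id25) recv 28: fwd
Round 3: pos5(id28) recv 88: fwd; pos6(id18) recv 49: fwd; pos0(id25) recv 33: fwd; pos1(id17) recv 28: fwd
Round 4: pos6(id18) recv 88: fwd; pos0(id25) recv 49: fwd; pos1(id17) recv 33: fwd; pos2(id88) recv 28: drop
Round 5: pos0(id25) recv 88: fwd; pos1(id17) recv 49: fwd; pos2(id88) recv 33: drop
Round 6: pos1(id17) recv 88: fwd; pos2(id88) recv 49: drop
Round 7: pos2(id88) recv 88: ELECTED

Answer: 17,25,28,33,49,88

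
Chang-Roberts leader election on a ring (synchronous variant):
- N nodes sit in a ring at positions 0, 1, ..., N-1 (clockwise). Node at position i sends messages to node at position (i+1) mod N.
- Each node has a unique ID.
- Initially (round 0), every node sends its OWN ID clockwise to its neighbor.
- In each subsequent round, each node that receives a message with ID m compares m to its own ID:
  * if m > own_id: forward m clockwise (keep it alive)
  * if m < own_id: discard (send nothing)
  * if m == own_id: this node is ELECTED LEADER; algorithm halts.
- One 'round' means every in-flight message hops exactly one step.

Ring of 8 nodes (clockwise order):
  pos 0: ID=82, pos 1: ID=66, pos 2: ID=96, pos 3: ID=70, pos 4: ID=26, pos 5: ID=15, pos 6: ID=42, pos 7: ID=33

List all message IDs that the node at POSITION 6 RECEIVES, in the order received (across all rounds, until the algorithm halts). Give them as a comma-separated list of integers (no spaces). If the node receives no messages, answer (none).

Round 1: pos1(id66) recv 82: fwd; pos2(id96) recv 66: drop; pos3(id70) recv 96: fwd; pos4(id26) recv 70: fwd; pos5(id15) recv 26: fwd; pos6(id42) recv 15: drop; pos7(id33) recv 42: fwd; pos0(id82) recv 33: drop
Round 2: pos2(id96) recv 82: drop; pos4(id26) recv 96: fwd; pos5(id15) recv 70: fwd; pos6(id42) recv 26: drop; pos0(id82) recv 42: drop
Round 3: pos5(id15) recv 96: fwd; pos6(id42) recv 70: fwd
Round 4: pos6(id42) recv 96: fwd; pos7(id33) recv 70: fwd
Round 5: pos7(id33) recv 96: fwd; pos0(id82) recv 70: drop
Round 6: pos0(id82) recv 96: fwd
Round 7: pos1(id66) recv 96: fwd
Round 8: pos2(id96) recv 96: ELECTED

Answer: 15,26,70,96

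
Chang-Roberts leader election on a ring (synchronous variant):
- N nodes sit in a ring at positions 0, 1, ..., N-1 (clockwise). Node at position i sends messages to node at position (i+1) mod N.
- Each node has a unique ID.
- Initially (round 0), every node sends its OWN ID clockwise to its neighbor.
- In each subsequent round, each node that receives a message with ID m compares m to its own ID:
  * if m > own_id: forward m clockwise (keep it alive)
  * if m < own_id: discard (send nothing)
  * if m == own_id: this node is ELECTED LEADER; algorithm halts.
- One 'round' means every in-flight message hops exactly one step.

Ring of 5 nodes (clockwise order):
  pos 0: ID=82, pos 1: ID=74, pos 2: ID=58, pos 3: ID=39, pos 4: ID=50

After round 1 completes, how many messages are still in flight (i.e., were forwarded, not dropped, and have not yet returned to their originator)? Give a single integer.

Answer: 3

Derivation:
Round 1: pos1(id74) recv 82: fwd; pos2(id58) recv 74: fwd; pos3(id39) recv 58: fwd; pos4(id50) recv 39: drop; pos0(id82) recv 50: drop
After round 1: 3 messages still in flight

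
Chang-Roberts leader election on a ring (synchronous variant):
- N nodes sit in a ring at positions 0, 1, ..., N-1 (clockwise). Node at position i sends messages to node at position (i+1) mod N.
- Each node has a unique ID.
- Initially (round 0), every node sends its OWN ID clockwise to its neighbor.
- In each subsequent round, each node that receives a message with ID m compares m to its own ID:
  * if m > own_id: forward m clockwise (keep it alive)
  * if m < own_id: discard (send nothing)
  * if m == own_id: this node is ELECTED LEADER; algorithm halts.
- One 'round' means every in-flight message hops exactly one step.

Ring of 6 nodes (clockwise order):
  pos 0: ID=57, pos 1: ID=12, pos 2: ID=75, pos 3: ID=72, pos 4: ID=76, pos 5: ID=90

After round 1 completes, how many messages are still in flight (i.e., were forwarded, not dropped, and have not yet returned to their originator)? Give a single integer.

Answer: 3

Derivation:
Round 1: pos1(id12) recv 57: fwd; pos2(id75) recv 12: drop; pos3(id72) recv 75: fwd; pos4(id76) recv 72: drop; pos5(id90) recv 76: drop; pos0(id57) recv 90: fwd
After round 1: 3 messages still in flight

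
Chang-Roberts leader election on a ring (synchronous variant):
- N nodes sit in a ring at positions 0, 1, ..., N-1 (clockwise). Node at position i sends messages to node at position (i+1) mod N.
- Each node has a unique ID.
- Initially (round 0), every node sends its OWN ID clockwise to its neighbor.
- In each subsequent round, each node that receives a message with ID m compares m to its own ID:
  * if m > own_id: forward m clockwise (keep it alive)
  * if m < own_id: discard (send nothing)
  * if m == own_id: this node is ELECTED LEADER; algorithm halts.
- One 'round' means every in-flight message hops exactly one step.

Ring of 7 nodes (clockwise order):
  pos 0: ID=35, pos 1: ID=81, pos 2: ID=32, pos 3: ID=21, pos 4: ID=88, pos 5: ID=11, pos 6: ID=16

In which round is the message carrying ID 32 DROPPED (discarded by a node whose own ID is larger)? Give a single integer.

Answer: 2

Derivation:
Round 1: pos1(id81) recv 35: drop; pos2(id32) recv 81: fwd; pos3(id21) recv 32: fwd; pos4(id88) recv 21: drop; pos5(id11) recv 88: fwd; pos6(id16) recv 11: drop; pos0(id35) recv 16: drop
Round 2: pos3(id21) recv 81: fwd; pos4(id88) recv 32: drop; pos6(id16) recv 88: fwd
Round 3: pos4(id88) recv 81: drop; pos0(id35) recv 88: fwd
Round 4: pos1(id81) recv 88: fwd
Round 5: pos2(id32) recv 88: fwd
Round 6: pos3(id21) recv 88: fwd
Round 7: pos4(id88) recv 88: ELECTED
Message ID 32 originates at pos 2; dropped at pos 4 in round 2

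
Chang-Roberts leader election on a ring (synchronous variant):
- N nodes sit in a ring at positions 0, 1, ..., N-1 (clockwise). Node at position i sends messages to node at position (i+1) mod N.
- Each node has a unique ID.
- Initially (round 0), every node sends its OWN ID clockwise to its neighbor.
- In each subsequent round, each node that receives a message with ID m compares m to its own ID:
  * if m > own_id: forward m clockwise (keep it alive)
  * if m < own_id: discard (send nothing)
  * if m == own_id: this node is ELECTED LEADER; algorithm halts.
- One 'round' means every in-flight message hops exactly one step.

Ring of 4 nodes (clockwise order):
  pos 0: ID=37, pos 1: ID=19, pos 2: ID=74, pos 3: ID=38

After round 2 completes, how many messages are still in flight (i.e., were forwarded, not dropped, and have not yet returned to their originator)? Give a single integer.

Round 1: pos1(id19) recv 37: fwd; pos2(id74) recv 19: drop; pos3(id38) recv 74: fwd; pos0(id37) recv 38: fwd
Round 2: pos2(id74) recv 37: drop; pos0(id37) recv 74: fwd; pos1(id19) recv 38: fwd
After round 2: 2 messages still in flight

Answer: 2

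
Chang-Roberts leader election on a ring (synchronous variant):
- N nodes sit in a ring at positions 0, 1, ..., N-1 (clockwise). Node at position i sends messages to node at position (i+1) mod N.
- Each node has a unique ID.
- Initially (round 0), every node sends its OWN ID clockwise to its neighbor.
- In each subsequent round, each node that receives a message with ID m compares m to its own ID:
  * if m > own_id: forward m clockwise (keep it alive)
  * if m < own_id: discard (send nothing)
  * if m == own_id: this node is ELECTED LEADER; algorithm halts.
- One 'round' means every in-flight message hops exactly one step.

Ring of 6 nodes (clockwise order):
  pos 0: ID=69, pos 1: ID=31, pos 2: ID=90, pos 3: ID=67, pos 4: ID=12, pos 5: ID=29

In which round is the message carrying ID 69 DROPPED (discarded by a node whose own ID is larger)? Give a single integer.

Round 1: pos1(id31) recv 69: fwd; pos2(id90) recv 31: drop; pos3(id67) recv 90: fwd; pos4(id12) recv 67: fwd; pos5(id29) recv 12: drop; pos0(id69) recv 29: drop
Round 2: pos2(id90) recv 69: drop; pos4(id12) recv 90: fwd; pos5(id29) recv 67: fwd
Round 3: pos5(id29) recv 90: fwd; pos0(id69) recv 67: drop
Round 4: pos0(id69) recv 90: fwd
Round 5: pos1(id31) recv 90: fwd
Round 6: pos2(id90) recv 90: ELECTED
Message ID 69 originates at pos 0; dropped at pos 2 in round 2

Answer: 2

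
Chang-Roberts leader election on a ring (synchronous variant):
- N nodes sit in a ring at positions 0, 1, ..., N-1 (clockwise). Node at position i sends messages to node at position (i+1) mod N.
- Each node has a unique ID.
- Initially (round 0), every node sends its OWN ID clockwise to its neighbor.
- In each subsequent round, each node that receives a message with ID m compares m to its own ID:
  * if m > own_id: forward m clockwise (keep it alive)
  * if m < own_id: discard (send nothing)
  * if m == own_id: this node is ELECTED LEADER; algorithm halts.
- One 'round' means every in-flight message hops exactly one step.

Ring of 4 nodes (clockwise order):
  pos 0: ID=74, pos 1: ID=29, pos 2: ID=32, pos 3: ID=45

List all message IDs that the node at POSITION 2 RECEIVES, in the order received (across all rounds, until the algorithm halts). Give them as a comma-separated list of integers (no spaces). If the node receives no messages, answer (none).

Round 1: pos1(id29) recv 74: fwd; pos2(id32) recv 29: drop; pos3(id45) recv 32: drop; pos0(id74) recv 45: drop
Round 2: pos2(id32) recv 74: fwd
Round 3: pos3(id45) recv 74: fwd
Round 4: pos0(id74) recv 74: ELECTED

Answer: 29,74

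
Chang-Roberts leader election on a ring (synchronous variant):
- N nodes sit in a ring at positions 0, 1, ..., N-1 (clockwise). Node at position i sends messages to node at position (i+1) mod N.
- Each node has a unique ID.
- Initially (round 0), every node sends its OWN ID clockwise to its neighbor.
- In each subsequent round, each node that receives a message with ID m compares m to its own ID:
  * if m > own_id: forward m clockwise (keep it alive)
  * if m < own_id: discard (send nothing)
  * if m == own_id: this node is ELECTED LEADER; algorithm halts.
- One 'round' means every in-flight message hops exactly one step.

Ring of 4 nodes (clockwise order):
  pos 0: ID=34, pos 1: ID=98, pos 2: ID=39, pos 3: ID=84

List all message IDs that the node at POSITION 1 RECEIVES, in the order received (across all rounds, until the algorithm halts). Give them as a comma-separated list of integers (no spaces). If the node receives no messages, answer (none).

Answer: 34,84,98

Derivation:
Round 1: pos1(id98) recv 34: drop; pos2(id39) recv 98: fwd; pos3(id84) recv 39: drop; pos0(id34) recv 84: fwd
Round 2: pos3(id84) recv 98: fwd; pos1(id98) recv 84: drop
Round 3: pos0(id34) recv 98: fwd
Round 4: pos1(id98) recv 98: ELECTED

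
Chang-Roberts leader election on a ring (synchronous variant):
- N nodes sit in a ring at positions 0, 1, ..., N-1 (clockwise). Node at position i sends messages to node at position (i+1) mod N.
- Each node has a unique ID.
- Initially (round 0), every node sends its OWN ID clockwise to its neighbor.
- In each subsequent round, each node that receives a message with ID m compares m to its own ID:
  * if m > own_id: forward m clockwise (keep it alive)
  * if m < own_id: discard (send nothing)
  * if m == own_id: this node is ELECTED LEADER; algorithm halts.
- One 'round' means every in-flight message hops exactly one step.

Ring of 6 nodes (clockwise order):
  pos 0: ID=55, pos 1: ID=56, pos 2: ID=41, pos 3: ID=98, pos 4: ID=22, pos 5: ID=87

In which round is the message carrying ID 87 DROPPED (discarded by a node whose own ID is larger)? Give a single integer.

Answer: 4

Derivation:
Round 1: pos1(id56) recv 55: drop; pos2(id41) recv 56: fwd; pos3(id98) recv 41: drop; pos4(id22) recv 98: fwd; pos5(id87) recv 22: drop; pos0(id55) recv 87: fwd
Round 2: pos3(id98) recv 56: drop; pos5(id87) recv 98: fwd; pos1(id56) recv 87: fwd
Round 3: pos0(id55) recv 98: fwd; pos2(id41) recv 87: fwd
Round 4: pos1(id56) recv 98: fwd; pos3(id98) recv 87: drop
Round 5: pos2(id41) recv 98: fwd
Round 6: pos3(id98) recv 98: ELECTED
Message ID 87 originates at pos 5; dropped at pos 3 in round 4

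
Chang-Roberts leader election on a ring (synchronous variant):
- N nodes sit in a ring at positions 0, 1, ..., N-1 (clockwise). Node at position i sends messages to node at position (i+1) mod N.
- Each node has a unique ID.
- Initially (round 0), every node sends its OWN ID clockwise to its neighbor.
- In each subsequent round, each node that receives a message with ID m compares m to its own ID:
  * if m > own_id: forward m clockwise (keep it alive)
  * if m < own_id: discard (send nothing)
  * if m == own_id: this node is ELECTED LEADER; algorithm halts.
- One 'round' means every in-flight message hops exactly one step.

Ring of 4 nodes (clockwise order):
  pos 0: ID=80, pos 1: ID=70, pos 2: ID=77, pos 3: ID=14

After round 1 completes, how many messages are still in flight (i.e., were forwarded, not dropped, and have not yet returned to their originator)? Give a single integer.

Answer: 2

Derivation:
Round 1: pos1(id70) recv 80: fwd; pos2(id77) recv 70: drop; pos3(id14) recv 77: fwd; pos0(id80) recv 14: drop
After round 1: 2 messages still in flight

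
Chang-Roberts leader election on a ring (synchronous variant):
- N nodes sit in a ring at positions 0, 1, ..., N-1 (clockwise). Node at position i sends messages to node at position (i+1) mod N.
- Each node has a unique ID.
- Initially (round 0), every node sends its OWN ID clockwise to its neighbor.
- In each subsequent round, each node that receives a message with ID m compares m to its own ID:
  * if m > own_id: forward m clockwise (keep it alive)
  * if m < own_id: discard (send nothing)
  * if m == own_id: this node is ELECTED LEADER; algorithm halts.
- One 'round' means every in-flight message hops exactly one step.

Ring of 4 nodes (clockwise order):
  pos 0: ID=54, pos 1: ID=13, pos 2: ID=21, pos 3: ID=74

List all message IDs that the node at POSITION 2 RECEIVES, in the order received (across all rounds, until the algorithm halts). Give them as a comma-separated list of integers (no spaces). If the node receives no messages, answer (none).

Answer: 13,54,74

Derivation:
Round 1: pos1(id13) recv 54: fwd; pos2(id21) recv 13: drop; pos3(id74) recv 21: drop; pos0(id54) recv 74: fwd
Round 2: pos2(id21) recv 54: fwd; pos1(id13) recv 74: fwd
Round 3: pos3(id74) recv 54: drop; pos2(id21) recv 74: fwd
Round 4: pos3(id74) recv 74: ELECTED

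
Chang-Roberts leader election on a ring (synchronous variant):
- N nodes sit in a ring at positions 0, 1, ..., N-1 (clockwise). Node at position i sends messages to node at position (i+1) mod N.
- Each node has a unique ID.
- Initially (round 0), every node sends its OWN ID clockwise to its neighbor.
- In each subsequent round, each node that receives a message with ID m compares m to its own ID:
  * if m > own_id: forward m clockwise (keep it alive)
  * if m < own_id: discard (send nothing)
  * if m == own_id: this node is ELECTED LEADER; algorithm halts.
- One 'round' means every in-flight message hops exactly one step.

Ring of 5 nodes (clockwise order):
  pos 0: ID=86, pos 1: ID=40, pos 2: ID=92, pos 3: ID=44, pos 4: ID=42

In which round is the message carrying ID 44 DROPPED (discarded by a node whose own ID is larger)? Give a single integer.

Round 1: pos1(id40) recv 86: fwd; pos2(id92) recv 40: drop; pos3(id44) recv 92: fwd; pos4(id42) recv 44: fwd; pos0(id86) recv 42: drop
Round 2: pos2(id92) recv 86: drop; pos4(id42) recv 92: fwd; pos0(id86) recv 44: drop
Round 3: pos0(id86) recv 92: fwd
Round 4: pos1(id40) recv 92: fwd
Round 5: pos2(id92) recv 92: ELECTED
Message ID 44 originates at pos 3; dropped at pos 0 in round 2

Answer: 2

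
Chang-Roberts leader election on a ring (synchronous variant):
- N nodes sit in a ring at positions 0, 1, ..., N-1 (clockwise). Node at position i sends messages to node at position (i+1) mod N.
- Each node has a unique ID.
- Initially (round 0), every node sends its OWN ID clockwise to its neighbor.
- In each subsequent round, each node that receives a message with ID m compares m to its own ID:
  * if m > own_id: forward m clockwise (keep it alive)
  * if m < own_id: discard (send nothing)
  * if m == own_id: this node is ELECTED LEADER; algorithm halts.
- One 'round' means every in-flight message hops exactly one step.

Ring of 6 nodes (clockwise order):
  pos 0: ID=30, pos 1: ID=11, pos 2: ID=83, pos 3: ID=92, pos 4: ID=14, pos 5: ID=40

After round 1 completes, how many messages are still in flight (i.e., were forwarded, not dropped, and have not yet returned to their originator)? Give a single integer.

Round 1: pos1(id11) recv 30: fwd; pos2(id83) recv 11: drop; pos3(id92) recv 83: drop; pos4(id14) recv 92: fwd; pos5(id40) recv 14: drop; pos0(id30) recv 40: fwd
After round 1: 3 messages still in flight

Answer: 3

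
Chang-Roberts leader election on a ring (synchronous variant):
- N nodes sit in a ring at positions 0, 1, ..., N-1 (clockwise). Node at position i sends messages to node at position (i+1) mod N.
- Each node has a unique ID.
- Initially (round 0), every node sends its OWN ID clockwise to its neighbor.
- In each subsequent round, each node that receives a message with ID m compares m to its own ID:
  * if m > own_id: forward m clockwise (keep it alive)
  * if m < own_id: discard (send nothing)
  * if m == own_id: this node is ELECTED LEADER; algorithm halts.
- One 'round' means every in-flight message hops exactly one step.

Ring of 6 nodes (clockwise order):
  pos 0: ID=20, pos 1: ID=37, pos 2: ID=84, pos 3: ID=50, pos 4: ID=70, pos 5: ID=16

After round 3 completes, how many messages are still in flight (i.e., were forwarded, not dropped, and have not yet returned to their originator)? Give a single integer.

Round 1: pos1(id37) recv 20: drop; pos2(id84) recv 37: drop; pos3(id50) recv 84: fwd; pos4(id70) recv 50: drop; pos5(id16) recv 70: fwd; pos0(id20) recv 16: drop
Round 2: pos4(id70) recv 84: fwd; pos0(id20) recv 70: fwd
Round 3: pos5(id16) recv 84: fwd; pos1(id37) recv 70: fwd
After round 3: 2 messages still in flight

Answer: 2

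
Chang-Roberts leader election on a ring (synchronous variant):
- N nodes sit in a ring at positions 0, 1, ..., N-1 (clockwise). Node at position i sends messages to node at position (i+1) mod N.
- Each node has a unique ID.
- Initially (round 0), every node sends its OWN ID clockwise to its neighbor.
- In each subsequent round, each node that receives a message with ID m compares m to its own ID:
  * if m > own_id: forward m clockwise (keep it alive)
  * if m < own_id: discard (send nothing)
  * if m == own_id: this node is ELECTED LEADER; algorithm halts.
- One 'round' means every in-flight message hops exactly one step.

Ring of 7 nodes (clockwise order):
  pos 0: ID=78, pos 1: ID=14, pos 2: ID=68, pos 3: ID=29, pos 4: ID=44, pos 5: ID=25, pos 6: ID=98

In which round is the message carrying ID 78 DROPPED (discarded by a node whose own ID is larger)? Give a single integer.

Answer: 6

Derivation:
Round 1: pos1(id14) recv 78: fwd; pos2(id68) recv 14: drop; pos3(id29) recv 68: fwd; pos4(id44) recv 29: drop; pos5(id25) recv 44: fwd; pos6(id98) recv 25: drop; pos0(id78) recv 98: fwd
Round 2: pos2(id68) recv 78: fwd; pos4(id44) recv 68: fwd; pos6(id98) recv 44: drop; pos1(id14) recv 98: fwd
Round 3: pos3(id29) recv 78: fwd; pos5(id25) recv 68: fwd; pos2(id68) recv 98: fwd
Round 4: pos4(id44) recv 78: fwd; pos6(id98) recv 68: drop; pos3(id29) recv 98: fwd
Round 5: pos5(id25) recv 78: fwd; pos4(id44) recv 98: fwd
Round 6: pos6(id98) recv 78: drop; pos5(id25) recv 98: fwd
Round 7: pos6(id98) recv 98: ELECTED
Message ID 78 originates at pos 0; dropped at pos 6 in round 6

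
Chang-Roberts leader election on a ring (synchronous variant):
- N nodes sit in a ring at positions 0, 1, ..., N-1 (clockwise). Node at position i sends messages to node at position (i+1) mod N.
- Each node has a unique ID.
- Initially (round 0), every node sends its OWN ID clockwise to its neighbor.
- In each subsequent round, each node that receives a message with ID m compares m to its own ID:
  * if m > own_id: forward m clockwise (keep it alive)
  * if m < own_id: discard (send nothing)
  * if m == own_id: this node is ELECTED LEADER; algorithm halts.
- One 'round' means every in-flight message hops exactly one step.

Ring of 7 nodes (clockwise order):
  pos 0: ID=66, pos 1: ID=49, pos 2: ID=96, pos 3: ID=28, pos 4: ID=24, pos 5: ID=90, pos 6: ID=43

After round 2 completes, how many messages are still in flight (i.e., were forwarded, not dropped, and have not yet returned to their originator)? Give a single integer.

Answer: 2

Derivation:
Round 1: pos1(id49) recv 66: fwd; pos2(id96) recv 49: drop; pos3(id28) recv 96: fwd; pos4(id24) recv 28: fwd; pos5(id90) recv 24: drop; pos6(id43) recv 90: fwd; pos0(id66) recv 43: drop
Round 2: pos2(id96) recv 66: drop; pos4(id24) recv 96: fwd; pos5(id90) recv 28: drop; pos0(id66) recv 90: fwd
After round 2: 2 messages still in flight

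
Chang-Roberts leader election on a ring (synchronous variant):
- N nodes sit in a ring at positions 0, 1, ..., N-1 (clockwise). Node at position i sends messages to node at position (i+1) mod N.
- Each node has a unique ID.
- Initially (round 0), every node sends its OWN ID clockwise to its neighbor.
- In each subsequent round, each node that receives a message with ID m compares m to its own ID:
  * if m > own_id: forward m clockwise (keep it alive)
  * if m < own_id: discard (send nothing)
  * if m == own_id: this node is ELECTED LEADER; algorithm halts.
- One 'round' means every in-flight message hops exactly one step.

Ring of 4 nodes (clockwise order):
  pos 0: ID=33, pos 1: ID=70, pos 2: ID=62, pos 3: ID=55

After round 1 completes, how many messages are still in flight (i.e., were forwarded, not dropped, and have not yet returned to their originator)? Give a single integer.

Round 1: pos1(id70) recv 33: drop; pos2(id62) recv 70: fwd; pos3(id55) recv 62: fwd; pos0(id33) recv 55: fwd
After round 1: 3 messages still in flight

Answer: 3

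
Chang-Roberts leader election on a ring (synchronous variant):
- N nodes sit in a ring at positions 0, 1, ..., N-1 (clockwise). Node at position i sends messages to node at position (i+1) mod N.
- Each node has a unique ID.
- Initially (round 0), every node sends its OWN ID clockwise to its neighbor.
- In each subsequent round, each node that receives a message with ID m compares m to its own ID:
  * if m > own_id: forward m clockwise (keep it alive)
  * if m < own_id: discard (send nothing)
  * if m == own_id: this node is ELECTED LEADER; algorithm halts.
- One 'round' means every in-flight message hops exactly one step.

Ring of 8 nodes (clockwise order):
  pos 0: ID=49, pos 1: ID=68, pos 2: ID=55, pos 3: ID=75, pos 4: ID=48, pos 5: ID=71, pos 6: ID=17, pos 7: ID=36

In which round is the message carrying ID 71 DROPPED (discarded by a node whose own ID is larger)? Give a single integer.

Answer: 6

Derivation:
Round 1: pos1(id68) recv 49: drop; pos2(id55) recv 68: fwd; pos3(id75) recv 55: drop; pos4(id48) recv 75: fwd; pos5(id71) recv 48: drop; pos6(id17) recv 71: fwd; pos7(id36) recv 17: drop; pos0(id49) recv 36: drop
Round 2: pos3(id75) recv 68: drop; pos5(id71) recv 75: fwd; pos7(id36) recv 71: fwd
Round 3: pos6(id17) recv 75: fwd; pos0(id49) recv 71: fwd
Round 4: pos7(id36) recv 75: fwd; pos1(id68) recv 71: fwd
Round 5: pos0(id49) recv 75: fwd; pos2(id55) recv 71: fwd
Round 6: pos1(id68) recv 75: fwd; pos3(id75) recv 71: drop
Round 7: pos2(id55) recv 75: fwd
Round 8: pos3(id75) recv 75: ELECTED
Message ID 71 originates at pos 5; dropped at pos 3 in round 6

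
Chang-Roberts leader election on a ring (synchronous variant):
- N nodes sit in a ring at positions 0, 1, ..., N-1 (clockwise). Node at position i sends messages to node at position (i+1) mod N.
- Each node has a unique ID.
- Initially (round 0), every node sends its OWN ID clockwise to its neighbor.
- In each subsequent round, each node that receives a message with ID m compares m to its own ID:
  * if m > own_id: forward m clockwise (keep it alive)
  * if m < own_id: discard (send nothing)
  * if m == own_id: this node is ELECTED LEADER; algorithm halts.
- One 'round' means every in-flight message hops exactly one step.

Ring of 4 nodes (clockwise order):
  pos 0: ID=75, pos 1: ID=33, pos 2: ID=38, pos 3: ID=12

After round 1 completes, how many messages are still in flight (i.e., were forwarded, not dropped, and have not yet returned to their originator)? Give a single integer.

Answer: 2

Derivation:
Round 1: pos1(id33) recv 75: fwd; pos2(id38) recv 33: drop; pos3(id12) recv 38: fwd; pos0(id75) recv 12: drop
After round 1: 2 messages still in flight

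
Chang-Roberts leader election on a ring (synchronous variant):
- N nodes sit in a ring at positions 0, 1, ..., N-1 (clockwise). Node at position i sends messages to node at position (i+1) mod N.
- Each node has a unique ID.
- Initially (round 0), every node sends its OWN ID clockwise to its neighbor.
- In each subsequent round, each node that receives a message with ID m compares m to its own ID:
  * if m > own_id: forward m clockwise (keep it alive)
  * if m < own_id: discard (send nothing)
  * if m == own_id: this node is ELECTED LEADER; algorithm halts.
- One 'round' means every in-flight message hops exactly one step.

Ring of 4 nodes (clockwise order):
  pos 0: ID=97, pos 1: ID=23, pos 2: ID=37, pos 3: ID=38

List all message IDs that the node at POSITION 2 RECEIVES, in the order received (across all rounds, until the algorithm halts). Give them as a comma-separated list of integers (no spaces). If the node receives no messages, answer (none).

Answer: 23,97

Derivation:
Round 1: pos1(id23) recv 97: fwd; pos2(id37) recv 23: drop; pos3(id38) recv 37: drop; pos0(id97) recv 38: drop
Round 2: pos2(id37) recv 97: fwd
Round 3: pos3(id38) recv 97: fwd
Round 4: pos0(id97) recv 97: ELECTED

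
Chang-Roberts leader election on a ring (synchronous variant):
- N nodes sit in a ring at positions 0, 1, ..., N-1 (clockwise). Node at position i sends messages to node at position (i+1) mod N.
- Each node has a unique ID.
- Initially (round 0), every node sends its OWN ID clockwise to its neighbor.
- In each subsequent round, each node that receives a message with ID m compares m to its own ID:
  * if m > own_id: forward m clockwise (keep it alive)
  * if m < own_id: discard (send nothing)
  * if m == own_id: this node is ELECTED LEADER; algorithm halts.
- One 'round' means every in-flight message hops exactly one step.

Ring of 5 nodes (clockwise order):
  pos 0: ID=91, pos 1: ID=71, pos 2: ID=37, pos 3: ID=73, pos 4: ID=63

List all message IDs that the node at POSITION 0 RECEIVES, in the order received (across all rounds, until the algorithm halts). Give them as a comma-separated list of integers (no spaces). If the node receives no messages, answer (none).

Answer: 63,73,91

Derivation:
Round 1: pos1(id71) recv 91: fwd; pos2(id37) recv 71: fwd; pos3(id73) recv 37: drop; pos4(id63) recv 73: fwd; pos0(id91) recv 63: drop
Round 2: pos2(id37) recv 91: fwd; pos3(id73) recv 71: drop; pos0(id91) recv 73: drop
Round 3: pos3(id73) recv 91: fwd
Round 4: pos4(id63) recv 91: fwd
Round 5: pos0(id91) recv 91: ELECTED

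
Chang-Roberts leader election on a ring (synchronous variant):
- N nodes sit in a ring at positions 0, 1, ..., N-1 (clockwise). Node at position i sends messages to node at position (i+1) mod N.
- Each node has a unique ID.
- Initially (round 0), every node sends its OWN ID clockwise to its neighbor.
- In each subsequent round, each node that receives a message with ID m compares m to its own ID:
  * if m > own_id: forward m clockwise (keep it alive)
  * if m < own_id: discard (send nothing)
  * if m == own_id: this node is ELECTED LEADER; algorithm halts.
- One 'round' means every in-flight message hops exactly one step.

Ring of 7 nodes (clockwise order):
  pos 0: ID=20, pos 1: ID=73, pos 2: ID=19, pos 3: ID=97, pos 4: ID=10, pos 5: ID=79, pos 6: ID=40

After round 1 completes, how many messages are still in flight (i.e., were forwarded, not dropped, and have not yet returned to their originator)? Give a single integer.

Answer: 4

Derivation:
Round 1: pos1(id73) recv 20: drop; pos2(id19) recv 73: fwd; pos3(id97) recv 19: drop; pos4(id10) recv 97: fwd; pos5(id79) recv 10: drop; pos6(id40) recv 79: fwd; pos0(id20) recv 40: fwd
After round 1: 4 messages still in flight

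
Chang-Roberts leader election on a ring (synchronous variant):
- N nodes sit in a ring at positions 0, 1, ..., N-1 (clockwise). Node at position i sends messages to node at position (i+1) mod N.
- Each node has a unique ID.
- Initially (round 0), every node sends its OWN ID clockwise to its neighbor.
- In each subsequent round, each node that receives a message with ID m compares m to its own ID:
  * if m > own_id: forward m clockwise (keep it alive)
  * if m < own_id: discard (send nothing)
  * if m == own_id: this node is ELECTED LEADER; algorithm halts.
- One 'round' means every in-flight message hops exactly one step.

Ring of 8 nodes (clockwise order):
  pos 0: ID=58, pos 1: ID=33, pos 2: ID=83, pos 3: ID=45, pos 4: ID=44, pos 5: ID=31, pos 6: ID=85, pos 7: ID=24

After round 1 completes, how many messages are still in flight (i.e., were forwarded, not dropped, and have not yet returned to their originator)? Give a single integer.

Answer: 5

Derivation:
Round 1: pos1(id33) recv 58: fwd; pos2(id83) recv 33: drop; pos3(id45) recv 83: fwd; pos4(id44) recv 45: fwd; pos5(id31) recv 44: fwd; pos6(id85) recv 31: drop; pos7(id24) recv 85: fwd; pos0(id58) recv 24: drop
After round 1: 5 messages still in flight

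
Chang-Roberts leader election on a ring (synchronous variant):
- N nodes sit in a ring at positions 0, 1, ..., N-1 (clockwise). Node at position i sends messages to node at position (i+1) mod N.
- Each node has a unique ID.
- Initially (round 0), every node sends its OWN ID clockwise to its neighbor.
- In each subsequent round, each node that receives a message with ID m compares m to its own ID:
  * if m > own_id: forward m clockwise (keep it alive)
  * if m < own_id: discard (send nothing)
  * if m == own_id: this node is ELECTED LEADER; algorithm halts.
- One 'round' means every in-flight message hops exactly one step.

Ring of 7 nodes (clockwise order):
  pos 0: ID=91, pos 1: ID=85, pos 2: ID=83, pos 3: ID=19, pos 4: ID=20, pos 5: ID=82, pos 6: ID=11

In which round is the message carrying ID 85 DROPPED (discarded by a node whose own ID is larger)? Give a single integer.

Round 1: pos1(id85) recv 91: fwd; pos2(id83) recv 85: fwd; pos3(id19) recv 83: fwd; pos4(id20) recv 19: drop; pos5(id82) recv 20: drop; pos6(id11) recv 82: fwd; pos0(id91) recv 11: drop
Round 2: pos2(id83) recv 91: fwd; pos3(id19) recv 85: fwd; pos4(id20) recv 83: fwd; pos0(id91) recv 82: drop
Round 3: pos3(id19) recv 91: fwd; pos4(id20) recv 85: fwd; pos5(id82) recv 83: fwd
Round 4: pos4(id20) recv 91: fwd; pos5(id82) recv 85: fwd; pos6(id11) recv 83: fwd
Round 5: pos5(id82) recv 91: fwd; pos6(id11) recv 85: fwd; pos0(id91) recv 83: drop
Round 6: pos6(id11) recv 91: fwd; pos0(id91) recv 85: drop
Round 7: pos0(id91) recv 91: ELECTED
Message ID 85 originates at pos 1; dropped at pos 0 in round 6

Answer: 6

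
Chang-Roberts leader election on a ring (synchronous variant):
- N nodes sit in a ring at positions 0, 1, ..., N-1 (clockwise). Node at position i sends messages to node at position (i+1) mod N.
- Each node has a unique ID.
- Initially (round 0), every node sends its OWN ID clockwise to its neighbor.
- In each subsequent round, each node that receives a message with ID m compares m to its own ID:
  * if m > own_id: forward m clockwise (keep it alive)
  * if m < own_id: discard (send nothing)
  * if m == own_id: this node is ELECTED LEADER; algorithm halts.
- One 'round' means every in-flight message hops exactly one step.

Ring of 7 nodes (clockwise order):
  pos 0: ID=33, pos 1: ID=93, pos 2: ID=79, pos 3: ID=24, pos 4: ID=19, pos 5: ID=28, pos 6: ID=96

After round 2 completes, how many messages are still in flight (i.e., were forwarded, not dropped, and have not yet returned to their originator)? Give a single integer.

Answer: 3

Derivation:
Round 1: pos1(id93) recv 33: drop; pos2(id79) recv 93: fwd; pos3(id24) recv 79: fwd; pos4(id19) recv 24: fwd; pos5(id28) recv 19: drop; pos6(id96) recv 28: drop; pos0(id33) recv 96: fwd
Round 2: pos3(id24) recv 93: fwd; pos4(id19) recv 79: fwd; pos5(id28) recv 24: drop; pos1(id93) recv 96: fwd
After round 2: 3 messages still in flight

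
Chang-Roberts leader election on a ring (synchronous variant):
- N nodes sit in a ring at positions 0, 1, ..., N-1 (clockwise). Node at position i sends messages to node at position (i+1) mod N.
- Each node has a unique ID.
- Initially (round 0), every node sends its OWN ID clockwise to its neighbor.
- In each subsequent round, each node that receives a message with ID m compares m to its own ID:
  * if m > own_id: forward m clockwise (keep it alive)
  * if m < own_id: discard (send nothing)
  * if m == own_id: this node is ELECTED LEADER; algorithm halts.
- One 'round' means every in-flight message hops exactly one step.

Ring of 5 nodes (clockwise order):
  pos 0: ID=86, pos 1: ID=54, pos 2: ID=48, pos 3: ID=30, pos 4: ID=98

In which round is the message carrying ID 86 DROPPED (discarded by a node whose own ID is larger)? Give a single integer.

Round 1: pos1(id54) recv 86: fwd; pos2(id48) recv 54: fwd; pos3(id30) recv 48: fwd; pos4(id98) recv 30: drop; pos0(id86) recv 98: fwd
Round 2: pos2(id48) recv 86: fwd; pos3(id30) recv 54: fwd; pos4(id98) recv 48: drop; pos1(id54) recv 98: fwd
Round 3: pos3(id30) recv 86: fwd; pos4(id98) recv 54: drop; pos2(id48) recv 98: fwd
Round 4: pos4(id98) recv 86: drop; pos3(id30) recv 98: fwd
Round 5: pos4(id98) recv 98: ELECTED
Message ID 86 originates at pos 0; dropped at pos 4 in round 4

Answer: 4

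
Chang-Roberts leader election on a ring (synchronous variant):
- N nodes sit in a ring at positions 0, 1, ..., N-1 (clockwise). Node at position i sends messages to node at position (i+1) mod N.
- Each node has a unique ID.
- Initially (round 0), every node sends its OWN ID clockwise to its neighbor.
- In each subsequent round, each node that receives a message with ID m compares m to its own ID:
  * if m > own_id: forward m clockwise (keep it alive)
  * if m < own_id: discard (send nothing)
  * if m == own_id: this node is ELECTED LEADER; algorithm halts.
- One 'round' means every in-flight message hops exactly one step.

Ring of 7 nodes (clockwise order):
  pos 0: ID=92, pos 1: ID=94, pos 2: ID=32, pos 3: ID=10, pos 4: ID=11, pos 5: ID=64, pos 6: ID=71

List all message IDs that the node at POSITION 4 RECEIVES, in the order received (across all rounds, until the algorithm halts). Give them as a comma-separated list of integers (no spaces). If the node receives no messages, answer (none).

Round 1: pos1(id94) recv 92: drop; pos2(id32) recv 94: fwd; pos3(id10) recv 32: fwd; pos4(id11) recv 10: drop; pos5(id64) recv 11: drop; pos6(id71) recv 64: drop; pos0(id92) recv 71: drop
Round 2: pos3(id10) recv 94: fwd; pos4(id11) recv 32: fwd
Round 3: pos4(id11) recv 94: fwd; pos5(id64) recv 32: drop
Round 4: pos5(id64) recv 94: fwd
Round 5: pos6(id71) recv 94: fwd
Round 6: pos0(id92) recv 94: fwd
Round 7: pos1(id94) recv 94: ELECTED

Answer: 10,32,94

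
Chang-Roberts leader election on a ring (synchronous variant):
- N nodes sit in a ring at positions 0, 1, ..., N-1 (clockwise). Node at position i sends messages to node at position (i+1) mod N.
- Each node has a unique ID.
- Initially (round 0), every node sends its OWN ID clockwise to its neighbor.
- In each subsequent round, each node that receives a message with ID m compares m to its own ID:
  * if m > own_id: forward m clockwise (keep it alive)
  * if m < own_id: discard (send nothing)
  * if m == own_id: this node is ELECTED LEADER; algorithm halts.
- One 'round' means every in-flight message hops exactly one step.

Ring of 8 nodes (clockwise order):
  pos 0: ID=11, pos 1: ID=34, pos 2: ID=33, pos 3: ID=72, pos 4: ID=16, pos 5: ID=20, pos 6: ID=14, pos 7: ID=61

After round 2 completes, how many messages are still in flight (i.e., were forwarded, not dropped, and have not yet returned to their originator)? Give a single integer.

Round 1: pos1(id34) recv 11: drop; pos2(id33) recv 34: fwd; pos3(id72) recv 33: drop; pos4(id16) recv 72: fwd; pos5(id20) recv 16: drop; pos6(id14) recv 20: fwd; pos7(id61) recv 14: drop; pos0(id11) recv 61: fwd
Round 2: pos3(id72) recv 34: drop; pos5(id20) recv 72: fwd; pos7(id61) recv 20: drop; pos1(id34) recv 61: fwd
After round 2: 2 messages still in flight

Answer: 2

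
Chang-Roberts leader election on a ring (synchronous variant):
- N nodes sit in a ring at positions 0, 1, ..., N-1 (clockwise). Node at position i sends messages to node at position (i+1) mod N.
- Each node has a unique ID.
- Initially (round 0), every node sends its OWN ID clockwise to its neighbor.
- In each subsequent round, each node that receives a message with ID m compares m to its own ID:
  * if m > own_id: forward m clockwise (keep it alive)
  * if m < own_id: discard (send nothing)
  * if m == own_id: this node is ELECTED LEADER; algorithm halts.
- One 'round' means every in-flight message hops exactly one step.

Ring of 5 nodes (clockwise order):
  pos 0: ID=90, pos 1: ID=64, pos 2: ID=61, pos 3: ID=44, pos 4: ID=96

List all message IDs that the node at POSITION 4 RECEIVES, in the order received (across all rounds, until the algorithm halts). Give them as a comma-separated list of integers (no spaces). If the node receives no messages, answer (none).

Round 1: pos1(id64) recv 90: fwd; pos2(id61) recv 64: fwd; pos3(id44) recv 61: fwd; pos4(id96) recv 44: drop; pos0(id90) recv 96: fwd
Round 2: pos2(id61) recv 90: fwd; pos3(id44) recv 64: fwd; pos4(id96) recv 61: drop; pos1(id64) recv 96: fwd
Round 3: pos3(id44) recv 90: fwd; pos4(id96) recv 64: drop; pos2(id61) recv 96: fwd
Round 4: pos4(id96) recv 90: drop; pos3(id44) recv 96: fwd
Round 5: pos4(id96) recv 96: ELECTED

Answer: 44,61,64,90,96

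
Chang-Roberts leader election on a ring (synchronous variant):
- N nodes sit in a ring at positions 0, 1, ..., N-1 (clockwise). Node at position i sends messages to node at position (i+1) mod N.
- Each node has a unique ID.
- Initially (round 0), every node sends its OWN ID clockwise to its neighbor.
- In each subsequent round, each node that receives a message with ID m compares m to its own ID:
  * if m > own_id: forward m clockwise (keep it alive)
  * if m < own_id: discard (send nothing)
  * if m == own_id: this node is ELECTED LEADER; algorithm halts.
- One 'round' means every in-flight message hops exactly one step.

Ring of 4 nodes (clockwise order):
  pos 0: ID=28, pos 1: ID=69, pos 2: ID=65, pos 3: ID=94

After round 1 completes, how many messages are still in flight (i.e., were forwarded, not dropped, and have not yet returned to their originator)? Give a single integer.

Answer: 2

Derivation:
Round 1: pos1(id69) recv 28: drop; pos2(id65) recv 69: fwd; pos3(id94) recv 65: drop; pos0(id28) recv 94: fwd
After round 1: 2 messages still in flight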